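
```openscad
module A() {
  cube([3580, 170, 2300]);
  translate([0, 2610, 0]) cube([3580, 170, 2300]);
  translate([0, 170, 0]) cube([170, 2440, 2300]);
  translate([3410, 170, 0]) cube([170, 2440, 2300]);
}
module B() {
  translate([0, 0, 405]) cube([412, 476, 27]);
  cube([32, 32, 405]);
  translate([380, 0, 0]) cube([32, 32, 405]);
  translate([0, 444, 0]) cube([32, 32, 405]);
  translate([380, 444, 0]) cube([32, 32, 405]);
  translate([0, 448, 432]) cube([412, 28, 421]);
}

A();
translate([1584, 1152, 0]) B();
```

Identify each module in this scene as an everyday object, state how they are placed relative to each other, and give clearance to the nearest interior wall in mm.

A is a house frame. B is a chair. The chair sits inside the house frame, centred. The clearance to the nearest interior wall is 982 mm.

Clearances: x = 1414, y = 982; minimum 982 mm.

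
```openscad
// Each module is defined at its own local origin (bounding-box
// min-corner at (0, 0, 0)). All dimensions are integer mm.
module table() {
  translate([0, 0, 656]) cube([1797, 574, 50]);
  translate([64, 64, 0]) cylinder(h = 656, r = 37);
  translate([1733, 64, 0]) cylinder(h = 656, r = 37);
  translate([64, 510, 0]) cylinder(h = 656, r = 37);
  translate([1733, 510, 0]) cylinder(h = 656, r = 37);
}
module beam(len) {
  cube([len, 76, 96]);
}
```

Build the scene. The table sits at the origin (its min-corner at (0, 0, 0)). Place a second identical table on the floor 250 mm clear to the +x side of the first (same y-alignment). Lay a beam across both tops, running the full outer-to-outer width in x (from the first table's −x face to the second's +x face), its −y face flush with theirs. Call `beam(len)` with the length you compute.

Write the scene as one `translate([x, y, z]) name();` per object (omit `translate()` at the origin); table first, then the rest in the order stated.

table();
translate([2047, 0, 0]) table();
translate([0, 0, 706]) beam(3844);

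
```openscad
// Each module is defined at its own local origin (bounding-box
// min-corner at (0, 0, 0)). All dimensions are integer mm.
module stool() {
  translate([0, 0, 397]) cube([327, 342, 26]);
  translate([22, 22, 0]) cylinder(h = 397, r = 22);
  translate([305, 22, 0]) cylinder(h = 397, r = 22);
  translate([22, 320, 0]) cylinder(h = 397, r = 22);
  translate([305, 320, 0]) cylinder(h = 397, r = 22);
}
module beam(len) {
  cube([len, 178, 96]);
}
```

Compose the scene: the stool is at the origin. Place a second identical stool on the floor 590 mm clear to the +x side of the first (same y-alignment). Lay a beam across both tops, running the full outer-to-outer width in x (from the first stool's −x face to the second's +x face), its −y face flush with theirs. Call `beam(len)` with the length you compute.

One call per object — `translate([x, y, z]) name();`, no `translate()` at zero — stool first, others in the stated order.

stool();
translate([917, 0, 0]) stool();
translate([0, 0, 423]) beam(1244);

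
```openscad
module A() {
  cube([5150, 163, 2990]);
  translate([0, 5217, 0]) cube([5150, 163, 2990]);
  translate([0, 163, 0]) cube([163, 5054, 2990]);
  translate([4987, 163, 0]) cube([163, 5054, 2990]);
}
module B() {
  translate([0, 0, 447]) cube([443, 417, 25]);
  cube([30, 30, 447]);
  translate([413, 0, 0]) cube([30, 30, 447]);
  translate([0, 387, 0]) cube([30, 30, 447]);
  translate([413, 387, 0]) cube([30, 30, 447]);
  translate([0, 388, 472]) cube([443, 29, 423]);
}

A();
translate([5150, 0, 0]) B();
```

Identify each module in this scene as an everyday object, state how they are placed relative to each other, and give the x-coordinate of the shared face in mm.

A is a house frame. B is a chair. The chair is against the house frame's +x side, with their −y faces flush. The x-coordinate of the shared face is 5150 mm.

The house frame's +x face and the chair's −x face are both at x = 5150 mm.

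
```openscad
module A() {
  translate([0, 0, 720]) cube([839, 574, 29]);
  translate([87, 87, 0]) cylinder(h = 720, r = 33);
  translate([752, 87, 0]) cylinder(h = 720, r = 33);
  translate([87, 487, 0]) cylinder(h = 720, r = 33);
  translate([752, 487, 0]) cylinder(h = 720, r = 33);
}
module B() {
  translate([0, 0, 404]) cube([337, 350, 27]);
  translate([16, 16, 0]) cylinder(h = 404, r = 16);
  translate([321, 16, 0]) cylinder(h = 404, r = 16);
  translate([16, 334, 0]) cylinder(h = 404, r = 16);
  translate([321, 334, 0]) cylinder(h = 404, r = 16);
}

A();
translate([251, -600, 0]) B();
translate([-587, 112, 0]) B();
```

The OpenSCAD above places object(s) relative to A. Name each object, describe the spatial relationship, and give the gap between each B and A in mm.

A is a table. B is a stool. Two stools sit around the table at the −y, −x sides. The gap between each stool and the table is 250 mm.

Each stool's nearest face is 250 mm from the table's bounding box.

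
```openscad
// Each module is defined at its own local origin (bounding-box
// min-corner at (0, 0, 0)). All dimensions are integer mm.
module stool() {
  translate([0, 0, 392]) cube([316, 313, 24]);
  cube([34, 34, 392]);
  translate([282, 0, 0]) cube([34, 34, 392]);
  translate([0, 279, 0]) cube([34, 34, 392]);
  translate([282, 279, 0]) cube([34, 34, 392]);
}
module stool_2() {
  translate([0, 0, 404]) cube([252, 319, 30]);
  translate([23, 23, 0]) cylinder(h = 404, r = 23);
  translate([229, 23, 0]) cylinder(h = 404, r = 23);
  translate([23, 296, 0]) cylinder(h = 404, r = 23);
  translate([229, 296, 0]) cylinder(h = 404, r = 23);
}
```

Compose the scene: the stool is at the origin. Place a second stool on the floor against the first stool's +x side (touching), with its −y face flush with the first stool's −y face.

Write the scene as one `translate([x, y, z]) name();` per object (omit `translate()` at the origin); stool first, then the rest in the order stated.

stool();
translate([316, 0, 0]) stool_2();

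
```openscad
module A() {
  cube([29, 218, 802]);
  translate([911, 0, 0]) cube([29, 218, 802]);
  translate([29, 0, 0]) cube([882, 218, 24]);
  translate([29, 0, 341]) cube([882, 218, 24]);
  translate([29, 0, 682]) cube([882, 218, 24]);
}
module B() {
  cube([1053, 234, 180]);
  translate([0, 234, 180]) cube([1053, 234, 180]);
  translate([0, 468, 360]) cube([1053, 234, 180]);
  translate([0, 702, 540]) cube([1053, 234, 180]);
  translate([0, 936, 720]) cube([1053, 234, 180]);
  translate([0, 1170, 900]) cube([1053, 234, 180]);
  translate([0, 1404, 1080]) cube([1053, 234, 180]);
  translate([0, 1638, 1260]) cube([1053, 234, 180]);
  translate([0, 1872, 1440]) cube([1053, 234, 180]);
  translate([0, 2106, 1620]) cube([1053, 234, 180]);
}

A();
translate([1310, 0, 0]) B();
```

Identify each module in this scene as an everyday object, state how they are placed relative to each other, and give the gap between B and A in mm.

The staircase's nearest face is 370 mm from the bookshelf's +x face.

A is a bookshelf. B is a staircase. The staircase is on the floor beside the bookshelf on its +x side. The gap between the staircase and the bookshelf is 370 mm.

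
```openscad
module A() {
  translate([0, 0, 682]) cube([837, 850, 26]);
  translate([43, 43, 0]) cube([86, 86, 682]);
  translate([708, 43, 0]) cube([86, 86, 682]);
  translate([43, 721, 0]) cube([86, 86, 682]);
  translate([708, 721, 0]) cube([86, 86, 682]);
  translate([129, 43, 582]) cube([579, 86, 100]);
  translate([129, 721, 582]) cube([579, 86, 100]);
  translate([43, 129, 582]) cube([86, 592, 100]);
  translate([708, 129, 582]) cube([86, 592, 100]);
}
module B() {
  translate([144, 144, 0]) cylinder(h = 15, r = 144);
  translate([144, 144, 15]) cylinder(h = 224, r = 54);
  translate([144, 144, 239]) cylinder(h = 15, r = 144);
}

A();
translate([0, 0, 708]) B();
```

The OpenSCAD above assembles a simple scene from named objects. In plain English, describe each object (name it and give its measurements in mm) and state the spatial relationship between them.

A is a table: top 837 mm (x) × 850 mm (y), 26 mm thick, upper face at z = 708 mm, on four 86×86 mm square legs, each inset 43 mm from the nearest pair of top edges, running from z = 0 to the bottom of the top. Four apron rails, 86 mm thick and 100 mm tall, run between adjacent legs with their top edges flush with the underside of the top and their outer faces flush with the legs' outer faces.

B is a spool: two coaxial disc flanges of radius 144 mm and thickness 15 mm, joined by a core cylinder of radius 54 mm and height 224 mm. The lower flange rests on z = 0 and the three cylinders share a vertical axis.

The spool is on top of the table.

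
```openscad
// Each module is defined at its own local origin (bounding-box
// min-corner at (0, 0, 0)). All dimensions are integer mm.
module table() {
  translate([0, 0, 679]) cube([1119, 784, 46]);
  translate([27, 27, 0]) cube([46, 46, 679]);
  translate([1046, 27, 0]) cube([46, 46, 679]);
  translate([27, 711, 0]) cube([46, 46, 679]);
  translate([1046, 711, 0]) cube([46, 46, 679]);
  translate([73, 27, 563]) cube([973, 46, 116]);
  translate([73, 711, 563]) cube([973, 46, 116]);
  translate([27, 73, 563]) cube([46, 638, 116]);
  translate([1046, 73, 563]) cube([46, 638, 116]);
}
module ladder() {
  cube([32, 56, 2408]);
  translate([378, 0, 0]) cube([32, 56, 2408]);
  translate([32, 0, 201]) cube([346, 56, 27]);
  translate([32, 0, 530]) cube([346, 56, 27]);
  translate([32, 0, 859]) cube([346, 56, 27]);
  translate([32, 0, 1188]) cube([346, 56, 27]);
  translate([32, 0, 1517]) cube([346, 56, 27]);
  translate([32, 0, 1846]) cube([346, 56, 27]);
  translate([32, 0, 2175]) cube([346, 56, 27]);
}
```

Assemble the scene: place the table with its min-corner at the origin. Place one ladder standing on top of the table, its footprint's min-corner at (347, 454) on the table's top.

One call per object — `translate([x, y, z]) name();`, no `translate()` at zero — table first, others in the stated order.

table();
translate([347, 454, 725]) ladder();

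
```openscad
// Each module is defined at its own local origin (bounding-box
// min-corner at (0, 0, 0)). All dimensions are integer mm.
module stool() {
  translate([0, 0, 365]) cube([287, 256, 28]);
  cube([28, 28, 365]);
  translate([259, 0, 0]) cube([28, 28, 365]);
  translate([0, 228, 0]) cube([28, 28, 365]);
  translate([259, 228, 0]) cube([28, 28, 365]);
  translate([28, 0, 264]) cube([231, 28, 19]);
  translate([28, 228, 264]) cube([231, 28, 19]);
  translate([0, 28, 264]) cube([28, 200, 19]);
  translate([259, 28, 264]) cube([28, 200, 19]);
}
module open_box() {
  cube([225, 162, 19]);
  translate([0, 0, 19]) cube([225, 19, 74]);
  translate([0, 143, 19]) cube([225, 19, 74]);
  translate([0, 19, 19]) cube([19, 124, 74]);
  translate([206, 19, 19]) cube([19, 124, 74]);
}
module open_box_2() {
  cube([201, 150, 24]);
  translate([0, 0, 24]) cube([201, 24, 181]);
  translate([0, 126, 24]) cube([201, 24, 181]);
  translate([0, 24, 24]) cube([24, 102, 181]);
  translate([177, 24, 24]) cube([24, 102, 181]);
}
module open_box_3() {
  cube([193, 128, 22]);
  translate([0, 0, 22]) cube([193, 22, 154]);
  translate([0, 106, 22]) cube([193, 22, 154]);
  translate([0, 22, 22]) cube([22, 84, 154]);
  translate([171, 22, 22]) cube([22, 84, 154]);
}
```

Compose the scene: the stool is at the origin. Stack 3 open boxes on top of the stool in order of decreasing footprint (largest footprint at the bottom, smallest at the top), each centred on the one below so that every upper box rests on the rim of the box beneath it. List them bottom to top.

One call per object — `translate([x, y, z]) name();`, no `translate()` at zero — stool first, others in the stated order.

stool();
translate([31, 47, 393]) open_box();
translate([43, 53, 486]) open_box_2();
translate([47, 64, 691]) open_box_3();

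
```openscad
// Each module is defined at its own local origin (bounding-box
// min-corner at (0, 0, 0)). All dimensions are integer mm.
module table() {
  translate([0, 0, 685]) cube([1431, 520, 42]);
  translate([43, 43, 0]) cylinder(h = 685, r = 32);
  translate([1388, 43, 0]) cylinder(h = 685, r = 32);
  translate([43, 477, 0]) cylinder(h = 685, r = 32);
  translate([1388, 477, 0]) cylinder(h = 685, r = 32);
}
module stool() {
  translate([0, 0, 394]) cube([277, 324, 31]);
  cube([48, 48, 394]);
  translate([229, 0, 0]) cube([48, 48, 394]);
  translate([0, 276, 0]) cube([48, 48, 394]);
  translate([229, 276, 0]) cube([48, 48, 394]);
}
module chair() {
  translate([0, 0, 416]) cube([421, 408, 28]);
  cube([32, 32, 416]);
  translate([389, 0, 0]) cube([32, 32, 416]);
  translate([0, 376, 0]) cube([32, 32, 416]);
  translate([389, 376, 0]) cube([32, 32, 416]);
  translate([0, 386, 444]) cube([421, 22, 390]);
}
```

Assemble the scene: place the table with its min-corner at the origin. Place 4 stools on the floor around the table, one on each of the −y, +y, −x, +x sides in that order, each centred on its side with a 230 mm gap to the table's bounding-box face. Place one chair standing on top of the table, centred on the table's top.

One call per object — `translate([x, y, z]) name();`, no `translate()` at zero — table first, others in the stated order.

table();
translate([577, -554, 0]) stool();
translate([577, 750, 0]) stool();
translate([-507, 98, 0]) stool();
translate([1661, 98, 0]) stool();
translate([505, 56, 727]) chair();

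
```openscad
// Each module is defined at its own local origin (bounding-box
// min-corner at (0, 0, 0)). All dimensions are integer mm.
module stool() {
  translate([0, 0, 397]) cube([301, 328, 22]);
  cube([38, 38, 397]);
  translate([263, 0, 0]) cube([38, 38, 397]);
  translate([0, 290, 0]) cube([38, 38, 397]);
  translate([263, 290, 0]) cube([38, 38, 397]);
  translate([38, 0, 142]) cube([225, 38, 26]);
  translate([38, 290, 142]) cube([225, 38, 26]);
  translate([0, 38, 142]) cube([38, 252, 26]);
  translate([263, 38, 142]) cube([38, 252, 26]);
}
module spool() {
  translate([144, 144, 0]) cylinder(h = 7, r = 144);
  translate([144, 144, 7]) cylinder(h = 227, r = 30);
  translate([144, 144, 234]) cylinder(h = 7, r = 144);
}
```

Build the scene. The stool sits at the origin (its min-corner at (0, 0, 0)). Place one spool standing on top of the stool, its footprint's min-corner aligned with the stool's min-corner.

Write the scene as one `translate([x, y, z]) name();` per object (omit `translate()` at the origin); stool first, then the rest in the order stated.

stool();
translate([0, 0, 419]) spool();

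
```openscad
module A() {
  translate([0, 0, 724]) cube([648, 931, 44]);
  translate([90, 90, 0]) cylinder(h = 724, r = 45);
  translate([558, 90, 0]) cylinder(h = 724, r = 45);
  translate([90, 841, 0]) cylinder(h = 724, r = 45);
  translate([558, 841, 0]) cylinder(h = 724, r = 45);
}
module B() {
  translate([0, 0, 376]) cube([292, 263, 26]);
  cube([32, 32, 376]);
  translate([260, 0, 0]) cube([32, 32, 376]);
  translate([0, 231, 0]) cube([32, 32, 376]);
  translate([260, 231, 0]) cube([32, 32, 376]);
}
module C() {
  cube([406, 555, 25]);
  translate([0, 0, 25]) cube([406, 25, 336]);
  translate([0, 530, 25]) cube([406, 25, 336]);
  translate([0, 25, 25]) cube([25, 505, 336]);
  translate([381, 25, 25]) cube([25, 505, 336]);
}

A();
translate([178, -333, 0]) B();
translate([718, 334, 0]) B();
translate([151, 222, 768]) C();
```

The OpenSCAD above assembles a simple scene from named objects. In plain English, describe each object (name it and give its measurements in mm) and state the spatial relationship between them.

A is a rectangular dining table. The top is 648×931×44 mm with its upper surface at z = 768 mm. It stands on four round legs of 90 mm diameter, each leg's bounding box inset 45 mm from the nearest pair of top edges, running from the floor to the underside of the top.

B is a simple wooden stool: a rectangular seat 292 mm (x) by 263 mm (y), 26 mm thick, top face at z = 402 mm, on four square legs, each 32×32 mm in cross-section. The legs rest on z = 0, each flush with a corner of the seat.

C is an open storage box with external size 406×555×361 mm and wall thickness 25 mm (the base is also 25 mm thick). The base covers the whole footprint; the four walls stand on the base, with the y-facing walls full-width and the x-facing walls fitting between their inner faces.

Two stools sit around the table at the −y, +x sides. The open box is on top of the table.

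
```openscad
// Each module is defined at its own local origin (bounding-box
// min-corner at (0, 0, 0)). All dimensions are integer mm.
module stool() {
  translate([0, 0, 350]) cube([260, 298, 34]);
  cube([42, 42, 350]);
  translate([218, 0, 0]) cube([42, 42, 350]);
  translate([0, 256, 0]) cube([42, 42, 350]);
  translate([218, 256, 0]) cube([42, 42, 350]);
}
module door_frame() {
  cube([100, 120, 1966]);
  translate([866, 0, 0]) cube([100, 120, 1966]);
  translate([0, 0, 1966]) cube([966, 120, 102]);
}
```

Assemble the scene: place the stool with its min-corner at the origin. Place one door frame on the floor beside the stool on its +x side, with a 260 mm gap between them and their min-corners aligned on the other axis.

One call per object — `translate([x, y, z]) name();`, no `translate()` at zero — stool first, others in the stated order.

stool();
translate([520, 0, 0]) door_frame();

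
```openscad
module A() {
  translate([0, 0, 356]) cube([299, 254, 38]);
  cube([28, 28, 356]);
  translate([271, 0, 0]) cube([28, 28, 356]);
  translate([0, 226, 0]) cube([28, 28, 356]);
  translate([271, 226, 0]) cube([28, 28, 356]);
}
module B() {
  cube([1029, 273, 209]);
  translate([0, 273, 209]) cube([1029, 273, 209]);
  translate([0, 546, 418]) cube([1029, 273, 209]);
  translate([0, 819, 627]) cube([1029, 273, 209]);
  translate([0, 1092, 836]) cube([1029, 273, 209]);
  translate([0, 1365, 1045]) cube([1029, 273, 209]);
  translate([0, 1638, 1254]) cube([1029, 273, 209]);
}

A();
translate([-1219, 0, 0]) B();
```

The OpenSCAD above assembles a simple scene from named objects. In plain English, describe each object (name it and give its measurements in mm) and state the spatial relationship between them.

A is a four-legged stool. The seat is 299×254 mm, 38 mm thick, top at z = 394 mm. It stands on four square legs, each 28×28 mm in cross-section, from z = 0 to the seat underside, each flush with a corner of the seat.

B is a straight staircase of 7 solid steps. Each step is 1029 mm wide (x), 273 mm deep (y, the going) and 209 mm tall (the rise). The first step rests on the floor; each subsequent step sits one going further in +y and one rise higher in +z, directly behind and above the previous step with no overlap.

The staircase is on the floor beside the stool on its −x side.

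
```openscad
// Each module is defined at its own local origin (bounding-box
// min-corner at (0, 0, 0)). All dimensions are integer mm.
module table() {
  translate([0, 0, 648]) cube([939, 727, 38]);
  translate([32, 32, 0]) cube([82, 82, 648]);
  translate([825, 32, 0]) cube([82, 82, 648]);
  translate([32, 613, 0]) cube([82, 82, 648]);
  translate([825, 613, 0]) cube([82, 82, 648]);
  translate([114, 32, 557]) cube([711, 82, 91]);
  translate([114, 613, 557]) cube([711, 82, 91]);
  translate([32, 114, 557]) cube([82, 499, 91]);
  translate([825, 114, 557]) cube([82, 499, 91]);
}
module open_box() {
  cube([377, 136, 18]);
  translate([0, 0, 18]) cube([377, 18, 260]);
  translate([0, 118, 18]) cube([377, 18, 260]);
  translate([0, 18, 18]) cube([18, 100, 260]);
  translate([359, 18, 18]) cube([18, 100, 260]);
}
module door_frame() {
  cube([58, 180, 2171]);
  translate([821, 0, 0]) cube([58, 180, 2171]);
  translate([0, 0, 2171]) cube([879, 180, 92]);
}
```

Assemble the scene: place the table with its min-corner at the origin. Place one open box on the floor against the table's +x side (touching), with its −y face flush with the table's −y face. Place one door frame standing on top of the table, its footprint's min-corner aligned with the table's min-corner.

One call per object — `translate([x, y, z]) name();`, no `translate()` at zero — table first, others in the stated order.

table();
translate([939, 0, 0]) open_box();
translate([0, 0, 686]) door_frame();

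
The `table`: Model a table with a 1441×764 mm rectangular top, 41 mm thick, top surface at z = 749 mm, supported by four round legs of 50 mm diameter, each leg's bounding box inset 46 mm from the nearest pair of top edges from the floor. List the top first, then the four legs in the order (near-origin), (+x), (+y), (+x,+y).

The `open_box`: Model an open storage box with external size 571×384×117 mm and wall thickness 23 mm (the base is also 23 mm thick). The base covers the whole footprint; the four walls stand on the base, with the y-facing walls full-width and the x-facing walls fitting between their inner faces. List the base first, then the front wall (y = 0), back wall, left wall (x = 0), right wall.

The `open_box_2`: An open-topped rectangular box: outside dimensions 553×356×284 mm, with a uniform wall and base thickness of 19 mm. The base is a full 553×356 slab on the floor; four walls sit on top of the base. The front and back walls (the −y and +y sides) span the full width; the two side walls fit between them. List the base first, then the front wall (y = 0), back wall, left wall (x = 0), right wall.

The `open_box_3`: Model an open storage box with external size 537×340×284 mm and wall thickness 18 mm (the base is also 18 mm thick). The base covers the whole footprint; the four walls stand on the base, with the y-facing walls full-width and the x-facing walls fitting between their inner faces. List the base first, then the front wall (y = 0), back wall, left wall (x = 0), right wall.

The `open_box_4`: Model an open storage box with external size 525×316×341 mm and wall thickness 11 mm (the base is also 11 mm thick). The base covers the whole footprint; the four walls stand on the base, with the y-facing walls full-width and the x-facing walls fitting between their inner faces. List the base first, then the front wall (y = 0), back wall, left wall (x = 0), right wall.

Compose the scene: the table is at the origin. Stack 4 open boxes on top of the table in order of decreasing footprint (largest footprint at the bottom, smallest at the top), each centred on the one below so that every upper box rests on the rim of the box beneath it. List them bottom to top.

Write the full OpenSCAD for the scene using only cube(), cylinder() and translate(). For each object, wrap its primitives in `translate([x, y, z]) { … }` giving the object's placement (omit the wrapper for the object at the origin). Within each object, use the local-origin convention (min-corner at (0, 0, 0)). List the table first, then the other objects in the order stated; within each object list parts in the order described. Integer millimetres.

translate([0, 0, 708]) cube([1441, 764, 41]);
translate([71, 71, 0]) cylinder(h = 708, r = 25);
translate([1370, 71, 0]) cylinder(h = 708, r = 25);
translate([71, 693, 0]) cylinder(h = 708, r = 25);
translate([1370, 693, 0]) cylinder(h = 708, r = 25);
translate([435, 190, 749]) {
  cube([571, 384, 23]);
  translate([0, 0, 23]) cube([571, 23, 94]);
  translate([0, 361, 23]) cube([571, 23, 94]);
  translate([0, 23, 23]) cube([23, 338, 94]);
  translate([548, 23, 23]) cube([23, 338, 94]);
}
translate([444, 204, 866]) {
  cube([553, 356, 19]);
  translate([0, 0, 19]) cube([553, 19, 265]);
  translate([0, 337, 19]) cube([553, 19, 265]);
  translate([0, 19, 19]) cube([19, 318, 265]);
  translate([534, 19, 19]) cube([19, 318, 265]);
}
translate([452, 212, 1150]) {
  cube([537, 340, 18]);
  translate([0, 0, 18]) cube([537, 18, 266]);
  translate([0, 322, 18]) cube([537, 18, 266]);
  translate([0, 18, 18]) cube([18, 304, 266]);
  translate([519, 18, 18]) cube([18, 304, 266]);
}
translate([458, 224, 1434]) {
  cube([525, 316, 11]);
  translate([0, 0, 11]) cube([525, 11, 330]);
  translate([0, 305, 11]) cube([525, 11, 330]);
  translate([0, 11, 11]) cube([11, 294, 330]);
  translate([514, 11, 11]) cube([11, 294, 330]);
}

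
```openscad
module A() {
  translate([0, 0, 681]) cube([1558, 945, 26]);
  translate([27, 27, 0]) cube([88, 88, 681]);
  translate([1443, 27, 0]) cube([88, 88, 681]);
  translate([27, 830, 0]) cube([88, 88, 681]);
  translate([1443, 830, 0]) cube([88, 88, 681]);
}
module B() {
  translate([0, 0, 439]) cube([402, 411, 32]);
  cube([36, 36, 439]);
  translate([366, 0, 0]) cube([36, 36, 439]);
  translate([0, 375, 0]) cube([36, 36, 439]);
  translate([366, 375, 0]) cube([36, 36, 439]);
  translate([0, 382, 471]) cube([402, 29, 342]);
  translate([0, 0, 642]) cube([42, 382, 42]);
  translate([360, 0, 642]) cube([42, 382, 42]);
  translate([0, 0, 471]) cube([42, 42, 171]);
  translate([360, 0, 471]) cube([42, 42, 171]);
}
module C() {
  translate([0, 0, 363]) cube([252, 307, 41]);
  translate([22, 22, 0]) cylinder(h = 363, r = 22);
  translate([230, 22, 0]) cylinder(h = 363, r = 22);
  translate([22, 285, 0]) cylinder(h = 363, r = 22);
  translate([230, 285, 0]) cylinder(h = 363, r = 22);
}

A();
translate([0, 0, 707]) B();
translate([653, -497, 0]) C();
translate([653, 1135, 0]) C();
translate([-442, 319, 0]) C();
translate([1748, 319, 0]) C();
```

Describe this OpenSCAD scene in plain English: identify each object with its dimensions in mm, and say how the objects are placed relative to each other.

A is a table with a 1558×945 mm rectangular top, 26 mm thick, top surface at z = 707 mm, supported by four 88×88 mm square legs, each inset 27 mm from the nearest pair of top edges, running from the floor.

B is a chair: 402×411 mm seat, 32 mm thick, top at z = 471 mm, on four 36 mm square corner legs flush with the seat edges. A 29 mm thick backrest slab spans the full seat width, extending 342 mm above the seat top, its back face flush with the seat's +y edge. Two armrests of 42×42 mm section run along each side from the seat's front edge to the front of the backrest, top faces 213 mm above the seat top and outer faces flush with the seat's x-edges; a 42×42 mm post under the front of each armrest stands on the seat at the front corner.

C is a four-legged stool. The seat is a 252×307×41 mm slab whose top surface is at z = 404 mm; four round legs, each 44 mm in diameter, run from the floor (z = 0) to the underside of the seat, each leg's axis is inset half a diameter from the nearest pair of seat edges (so the leg's bounding box is flush with the corner).

The chair is on top of the table. Four stools sit around the table at the −y, +y, −x, +x sides.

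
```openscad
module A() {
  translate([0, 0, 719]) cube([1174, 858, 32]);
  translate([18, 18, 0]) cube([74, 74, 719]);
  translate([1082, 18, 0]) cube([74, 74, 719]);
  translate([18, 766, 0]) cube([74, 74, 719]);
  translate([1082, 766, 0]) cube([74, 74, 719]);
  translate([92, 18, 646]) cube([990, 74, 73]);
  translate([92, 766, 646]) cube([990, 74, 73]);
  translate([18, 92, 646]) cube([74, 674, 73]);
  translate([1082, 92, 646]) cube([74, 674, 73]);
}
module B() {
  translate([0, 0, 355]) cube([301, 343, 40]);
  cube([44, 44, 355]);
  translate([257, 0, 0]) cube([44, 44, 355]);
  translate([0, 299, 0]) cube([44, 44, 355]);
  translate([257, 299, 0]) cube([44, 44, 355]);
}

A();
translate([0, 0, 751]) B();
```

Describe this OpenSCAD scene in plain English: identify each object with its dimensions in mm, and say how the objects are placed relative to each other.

A is a table with a 1174×858 mm rectangular top, 32 mm thick, top surface at z = 751 mm, supported by four 74×74 mm square legs, each inset 18 mm from the nearest pair of top edges, running from the floor. Four apron rails, 74 mm thick and 73 mm tall, run between adjacent legs with their top edges flush with the underside of the top and their outer faces flush with the legs' outer faces.

B is a four-legged stool. The seat is 301×343 mm, 40 mm thick, top at z = 395 mm. It stands on four square legs, each 44×44 mm in cross-section, from z = 0 to the seat underside, each flush with a corner of the seat.

The stool is on top of the table.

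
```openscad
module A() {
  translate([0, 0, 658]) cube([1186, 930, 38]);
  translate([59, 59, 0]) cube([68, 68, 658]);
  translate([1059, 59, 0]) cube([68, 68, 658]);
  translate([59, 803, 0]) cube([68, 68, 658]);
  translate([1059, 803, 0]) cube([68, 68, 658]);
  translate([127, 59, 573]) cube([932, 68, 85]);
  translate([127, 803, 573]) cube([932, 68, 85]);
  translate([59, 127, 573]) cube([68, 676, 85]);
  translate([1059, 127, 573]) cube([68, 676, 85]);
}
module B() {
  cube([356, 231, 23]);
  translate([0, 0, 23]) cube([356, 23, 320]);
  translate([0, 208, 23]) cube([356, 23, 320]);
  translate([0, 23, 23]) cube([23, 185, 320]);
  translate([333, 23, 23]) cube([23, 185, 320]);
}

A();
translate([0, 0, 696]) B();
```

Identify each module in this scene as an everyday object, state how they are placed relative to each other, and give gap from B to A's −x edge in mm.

The open box's min-x is at 0; the table's min-x is 0; gap = 0 mm.

A is a table. B is an open box. The open box is on top of the table. The gap from the open box to the table's −x edge is 0 mm.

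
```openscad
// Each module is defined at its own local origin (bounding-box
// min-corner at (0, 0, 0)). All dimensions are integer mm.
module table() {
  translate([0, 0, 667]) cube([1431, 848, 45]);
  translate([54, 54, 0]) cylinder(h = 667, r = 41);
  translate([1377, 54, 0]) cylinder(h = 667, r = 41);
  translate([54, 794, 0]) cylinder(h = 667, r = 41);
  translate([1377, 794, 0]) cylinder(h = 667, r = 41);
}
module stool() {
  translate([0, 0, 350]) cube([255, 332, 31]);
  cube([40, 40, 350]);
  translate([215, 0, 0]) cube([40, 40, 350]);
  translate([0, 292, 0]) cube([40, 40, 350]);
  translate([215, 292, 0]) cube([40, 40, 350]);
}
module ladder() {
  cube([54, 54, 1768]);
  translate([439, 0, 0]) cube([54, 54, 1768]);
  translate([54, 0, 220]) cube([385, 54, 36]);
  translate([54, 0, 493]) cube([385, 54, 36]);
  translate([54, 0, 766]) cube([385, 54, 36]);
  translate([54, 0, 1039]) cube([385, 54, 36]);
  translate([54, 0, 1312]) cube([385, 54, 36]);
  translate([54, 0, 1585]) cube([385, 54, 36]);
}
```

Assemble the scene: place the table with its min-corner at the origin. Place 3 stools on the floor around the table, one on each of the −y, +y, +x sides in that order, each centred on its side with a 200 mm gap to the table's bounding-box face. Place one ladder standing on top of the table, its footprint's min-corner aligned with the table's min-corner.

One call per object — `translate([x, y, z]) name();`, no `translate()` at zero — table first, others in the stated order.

table();
translate([588, -532, 0]) stool();
translate([588, 1048, 0]) stool();
translate([1631, 258, 0]) stool();
translate([0, 0, 712]) ladder();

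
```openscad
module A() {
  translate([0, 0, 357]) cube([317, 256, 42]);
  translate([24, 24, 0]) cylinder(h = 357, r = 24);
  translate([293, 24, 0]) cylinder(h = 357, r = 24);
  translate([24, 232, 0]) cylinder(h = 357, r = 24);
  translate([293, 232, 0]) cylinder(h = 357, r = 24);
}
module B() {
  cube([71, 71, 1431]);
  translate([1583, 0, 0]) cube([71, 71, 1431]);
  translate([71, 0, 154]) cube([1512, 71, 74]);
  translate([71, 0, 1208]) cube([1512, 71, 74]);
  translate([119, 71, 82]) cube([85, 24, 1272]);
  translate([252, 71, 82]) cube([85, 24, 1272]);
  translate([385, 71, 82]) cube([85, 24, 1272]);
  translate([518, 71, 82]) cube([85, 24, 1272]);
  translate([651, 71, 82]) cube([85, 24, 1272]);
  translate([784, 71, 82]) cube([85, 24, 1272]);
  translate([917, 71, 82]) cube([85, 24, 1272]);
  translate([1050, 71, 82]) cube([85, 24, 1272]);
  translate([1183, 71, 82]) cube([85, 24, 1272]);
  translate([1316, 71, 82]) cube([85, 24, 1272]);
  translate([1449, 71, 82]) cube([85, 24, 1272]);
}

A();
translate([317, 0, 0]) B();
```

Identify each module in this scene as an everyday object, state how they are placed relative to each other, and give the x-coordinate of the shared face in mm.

The stool's +x face and the fence section's −x face are both at x = 317 mm.

A is a stool. B is a fence section. The fence section is against the stool's +x side, with their −y faces flush. The x-coordinate of the shared face is 317 mm.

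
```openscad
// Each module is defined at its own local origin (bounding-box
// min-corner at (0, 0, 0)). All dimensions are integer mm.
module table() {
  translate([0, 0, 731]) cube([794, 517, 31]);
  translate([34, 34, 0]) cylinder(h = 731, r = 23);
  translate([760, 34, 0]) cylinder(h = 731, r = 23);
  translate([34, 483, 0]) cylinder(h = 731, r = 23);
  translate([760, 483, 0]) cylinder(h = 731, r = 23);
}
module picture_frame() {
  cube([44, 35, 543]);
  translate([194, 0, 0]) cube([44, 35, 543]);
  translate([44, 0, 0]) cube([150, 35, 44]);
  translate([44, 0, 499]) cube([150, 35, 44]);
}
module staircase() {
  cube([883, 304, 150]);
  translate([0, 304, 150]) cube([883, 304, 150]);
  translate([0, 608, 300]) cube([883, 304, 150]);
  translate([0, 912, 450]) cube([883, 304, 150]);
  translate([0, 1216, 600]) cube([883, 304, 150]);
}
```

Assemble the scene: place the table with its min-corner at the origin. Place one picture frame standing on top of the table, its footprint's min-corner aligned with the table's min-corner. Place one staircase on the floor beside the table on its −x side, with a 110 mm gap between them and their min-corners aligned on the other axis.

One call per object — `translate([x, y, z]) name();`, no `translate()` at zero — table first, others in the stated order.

table();
translate([0, 0, 762]) picture_frame();
translate([-993, 0, 0]) staircase();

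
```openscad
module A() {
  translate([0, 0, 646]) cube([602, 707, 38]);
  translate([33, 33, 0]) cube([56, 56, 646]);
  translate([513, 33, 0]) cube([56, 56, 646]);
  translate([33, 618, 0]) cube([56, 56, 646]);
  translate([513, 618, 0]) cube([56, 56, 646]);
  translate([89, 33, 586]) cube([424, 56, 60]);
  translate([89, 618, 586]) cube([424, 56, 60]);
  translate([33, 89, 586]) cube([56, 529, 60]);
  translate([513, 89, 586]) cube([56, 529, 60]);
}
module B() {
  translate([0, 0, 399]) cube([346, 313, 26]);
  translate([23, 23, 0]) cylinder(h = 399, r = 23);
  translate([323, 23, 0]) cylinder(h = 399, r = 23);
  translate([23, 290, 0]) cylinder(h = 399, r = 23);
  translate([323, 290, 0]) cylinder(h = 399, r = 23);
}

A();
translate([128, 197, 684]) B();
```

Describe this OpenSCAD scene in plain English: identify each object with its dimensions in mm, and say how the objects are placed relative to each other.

A is a table: top 602 mm (x) × 707 mm (y), 38 mm thick, upper face at z = 684 mm, on four 56×56 mm square legs, each inset 33 mm from the nearest pair of top edges, running from z = 0 to the bottom of the top. Four apron rails, 56 mm thick and 60 mm tall, run between adjacent legs with their top edges flush with the underside of the top and their outer faces flush with the legs' outer faces.

B is a simple wooden stool: a rectangular seat 346 mm (x) by 313 mm (y), 26 mm thick, top face at z = 425 mm, on four round legs, each 46 mm in diameter. The legs rest on z = 0, each leg's axis is inset half a diameter from the nearest pair of seat edges (so the leg's bounding box is flush with the corner).

The stool is on top of the table, centred.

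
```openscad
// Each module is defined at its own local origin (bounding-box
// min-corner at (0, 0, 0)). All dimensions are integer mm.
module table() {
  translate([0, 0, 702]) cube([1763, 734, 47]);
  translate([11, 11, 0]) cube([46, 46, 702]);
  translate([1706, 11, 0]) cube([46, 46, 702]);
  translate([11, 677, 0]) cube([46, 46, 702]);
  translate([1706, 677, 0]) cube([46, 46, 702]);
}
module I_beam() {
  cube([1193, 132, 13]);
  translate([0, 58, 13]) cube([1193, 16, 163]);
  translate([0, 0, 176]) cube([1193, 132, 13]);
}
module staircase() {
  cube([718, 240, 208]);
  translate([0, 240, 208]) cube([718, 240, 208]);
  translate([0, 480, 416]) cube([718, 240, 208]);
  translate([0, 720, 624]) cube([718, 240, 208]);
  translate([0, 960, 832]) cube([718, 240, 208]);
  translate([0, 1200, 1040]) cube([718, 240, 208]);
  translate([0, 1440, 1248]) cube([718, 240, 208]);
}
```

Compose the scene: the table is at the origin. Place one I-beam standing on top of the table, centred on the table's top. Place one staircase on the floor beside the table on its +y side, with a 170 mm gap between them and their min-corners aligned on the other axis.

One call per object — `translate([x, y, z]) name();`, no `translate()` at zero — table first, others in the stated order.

table();
translate([285, 301, 749]) I_beam();
translate([0, 904, 0]) staircase();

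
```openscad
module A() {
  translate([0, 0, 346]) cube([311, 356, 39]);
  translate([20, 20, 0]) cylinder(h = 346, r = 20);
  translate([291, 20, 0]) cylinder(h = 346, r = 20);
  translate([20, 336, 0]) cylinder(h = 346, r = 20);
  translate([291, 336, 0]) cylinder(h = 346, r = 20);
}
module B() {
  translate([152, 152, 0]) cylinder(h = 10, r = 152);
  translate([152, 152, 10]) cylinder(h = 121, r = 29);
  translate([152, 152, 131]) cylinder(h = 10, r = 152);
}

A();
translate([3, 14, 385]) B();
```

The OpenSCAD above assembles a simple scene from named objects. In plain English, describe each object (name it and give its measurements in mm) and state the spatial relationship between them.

A is a four-legged stool. The seat is 311×356 mm, 39 mm thick, top at z = 385 mm. It stands on four round legs, each 40 mm in diameter, from z = 0 to the seat underside, each leg's axis is inset half a diameter from the nearest pair of seat edges (so the leg's bounding box is flush with the corner).

B is a spool: two coaxial disc flanges of radius 152 mm and thickness 10 mm, joined by a core cylinder of radius 29 mm and height 121 mm. The lower flange rests on z = 0 and the three cylinders share a vertical axis.

The spool is on top of the stool.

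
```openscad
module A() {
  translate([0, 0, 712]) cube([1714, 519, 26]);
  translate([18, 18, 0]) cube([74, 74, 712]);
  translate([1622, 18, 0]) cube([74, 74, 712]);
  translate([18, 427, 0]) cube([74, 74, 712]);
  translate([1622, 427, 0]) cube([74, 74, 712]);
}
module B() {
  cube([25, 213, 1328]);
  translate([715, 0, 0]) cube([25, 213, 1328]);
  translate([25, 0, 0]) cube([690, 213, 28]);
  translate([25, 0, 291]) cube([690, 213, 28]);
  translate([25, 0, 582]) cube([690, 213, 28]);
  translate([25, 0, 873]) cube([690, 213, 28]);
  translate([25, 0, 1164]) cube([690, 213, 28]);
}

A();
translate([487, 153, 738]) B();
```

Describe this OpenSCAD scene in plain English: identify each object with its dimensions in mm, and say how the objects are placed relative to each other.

A is a table with a 1714×519 mm rectangular top, 26 mm thick, top surface at z = 738 mm, supported by four 74×74 mm square legs, each inset 18 mm from the nearest pair of top edges, running from the floor.

B is an open bookshelf. Two side panels, each 25 mm thick, 213 mm deep and 1328 mm tall, stand 740 mm apart (outside-to-outside). Between them sit 5 shelves, each 28 mm thick and 213 mm deep, spanning the full gap between the sides. The bottom shelf rests on the floor (its underside at z = 0) and the clear gap between one shelf's top and the next shelf's underside is 263 mm.

The bookshelf is on top of the table, centred.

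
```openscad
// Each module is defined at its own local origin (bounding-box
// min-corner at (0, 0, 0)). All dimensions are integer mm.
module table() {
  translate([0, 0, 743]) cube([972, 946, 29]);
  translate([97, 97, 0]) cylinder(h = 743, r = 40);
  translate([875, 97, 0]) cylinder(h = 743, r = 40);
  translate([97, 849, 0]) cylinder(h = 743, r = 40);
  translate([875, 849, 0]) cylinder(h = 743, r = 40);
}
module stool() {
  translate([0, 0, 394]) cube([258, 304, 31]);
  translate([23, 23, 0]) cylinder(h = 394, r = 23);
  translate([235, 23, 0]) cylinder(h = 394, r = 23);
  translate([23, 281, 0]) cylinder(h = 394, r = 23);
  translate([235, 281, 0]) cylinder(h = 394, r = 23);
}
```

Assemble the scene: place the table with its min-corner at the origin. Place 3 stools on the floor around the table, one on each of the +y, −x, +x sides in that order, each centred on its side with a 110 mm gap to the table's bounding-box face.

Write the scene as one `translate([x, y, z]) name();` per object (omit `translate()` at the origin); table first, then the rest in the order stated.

table();
translate([357, 1056, 0]) stool();
translate([-368, 321, 0]) stool();
translate([1082, 321, 0]) stool();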